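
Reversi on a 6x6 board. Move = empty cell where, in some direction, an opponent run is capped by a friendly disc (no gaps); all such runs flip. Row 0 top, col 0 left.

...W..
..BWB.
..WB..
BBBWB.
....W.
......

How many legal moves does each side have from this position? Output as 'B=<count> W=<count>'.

-- B to move --
(0,2): no bracket -> illegal
(0,4): flips 2 -> legal
(1,1): no bracket -> illegal
(2,1): flips 1 -> legal
(2,4): no bracket -> illegal
(3,5): no bracket -> illegal
(4,2): no bracket -> illegal
(4,3): flips 1 -> legal
(4,5): no bracket -> illegal
(5,3): no bracket -> illegal
(5,4): flips 1 -> legal
(5,5): no bracket -> illegal
B mobility = 4
-- W to move --
(0,1): no bracket -> illegal
(0,2): flips 1 -> legal
(0,4): no bracket -> illegal
(0,5): no bracket -> illegal
(1,1): flips 1 -> legal
(1,5): flips 1 -> legal
(2,0): no bracket -> illegal
(2,1): flips 1 -> legal
(2,4): flips 2 -> legal
(2,5): flips 1 -> legal
(3,5): flips 1 -> legal
(4,0): flips 1 -> legal
(4,1): no bracket -> illegal
(4,2): flips 1 -> legal
(4,3): no bracket -> illegal
(4,5): no bracket -> illegal
W mobility = 9

Answer: B=4 W=9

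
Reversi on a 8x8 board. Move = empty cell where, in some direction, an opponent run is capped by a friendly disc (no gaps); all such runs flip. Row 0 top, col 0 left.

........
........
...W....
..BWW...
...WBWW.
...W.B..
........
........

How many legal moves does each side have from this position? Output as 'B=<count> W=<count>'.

-- B to move --
(1,2): no bracket -> illegal
(1,3): no bracket -> illegal
(1,4): flips 1 -> legal
(2,2): flips 1 -> legal
(2,4): flips 1 -> legal
(2,5): no bracket -> illegal
(3,5): flips 3 -> legal
(3,6): no bracket -> illegal
(3,7): flips 1 -> legal
(4,2): flips 1 -> legal
(4,7): flips 2 -> legal
(5,2): no bracket -> illegal
(5,4): flips 1 -> legal
(5,6): no bracket -> illegal
(5,7): no bracket -> illegal
(6,2): flips 1 -> legal
(6,3): no bracket -> illegal
(6,4): no bracket -> illegal
B mobility = 9
-- W to move --
(2,1): flips 1 -> legal
(2,2): no bracket -> illegal
(3,1): flips 1 -> legal
(3,5): flips 1 -> legal
(4,1): flips 1 -> legal
(4,2): no bracket -> illegal
(5,4): flips 1 -> legal
(5,6): no bracket -> illegal
(6,4): flips 1 -> legal
(6,5): flips 1 -> legal
(6,6): flips 2 -> legal
W mobility = 8

Answer: B=9 W=8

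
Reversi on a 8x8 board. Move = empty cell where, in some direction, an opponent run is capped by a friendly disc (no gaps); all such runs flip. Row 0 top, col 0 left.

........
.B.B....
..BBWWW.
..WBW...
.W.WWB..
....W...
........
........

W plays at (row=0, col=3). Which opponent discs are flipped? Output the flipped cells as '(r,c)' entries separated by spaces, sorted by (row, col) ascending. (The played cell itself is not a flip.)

Answer: (1,3) (2,3) (3,3)

Derivation:
Dir NW: edge -> no flip
Dir N: edge -> no flip
Dir NE: edge -> no flip
Dir W: first cell '.' (not opp) -> no flip
Dir E: first cell '.' (not opp) -> no flip
Dir SW: first cell '.' (not opp) -> no flip
Dir S: opp run (1,3) (2,3) (3,3) capped by W -> flip
Dir SE: first cell '.' (not opp) -> no flip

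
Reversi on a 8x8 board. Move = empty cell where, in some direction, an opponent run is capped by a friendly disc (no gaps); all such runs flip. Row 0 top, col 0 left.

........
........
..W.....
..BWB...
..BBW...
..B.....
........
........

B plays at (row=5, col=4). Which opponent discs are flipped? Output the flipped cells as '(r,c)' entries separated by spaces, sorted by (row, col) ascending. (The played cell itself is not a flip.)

Dir NW: first cell 'B' (not opp) -> no flip
Dir N: opp run (4,4) capped by B -> flip
Dir NE: first cell '.' (not opp) -> no flip
Dir W: first cell '.' (not opp) -> no flip
Dir E: first cell '.' (not opp) -> no flip
Dir SW: first cell '.' (not opp) -> no flip
Dir S: first cell '.' (not opp) -> no flip
Dir SE: first cell '.' (not opp) -> no flip

Answer: (4,4)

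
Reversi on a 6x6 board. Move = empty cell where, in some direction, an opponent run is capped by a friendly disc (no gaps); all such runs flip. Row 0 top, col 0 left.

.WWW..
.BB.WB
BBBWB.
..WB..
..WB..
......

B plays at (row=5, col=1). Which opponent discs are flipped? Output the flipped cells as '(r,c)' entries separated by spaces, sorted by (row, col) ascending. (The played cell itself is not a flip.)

Answer: (4,2)

Derivation:
Dir NW: first cell '.' (not opp) -> no flip
Dir N: first cell '.' (not opp) -> no flip
Dir NE: opp run (4,2) capped by B -> flip
Dir W: first cell '.' (not opp) -> no flip
Dir E: first cell '.' (not opp) -> no flip
Dir SW: edge -> no flip
Dir S: edge -> no flip
Dir SE: edge -> no flip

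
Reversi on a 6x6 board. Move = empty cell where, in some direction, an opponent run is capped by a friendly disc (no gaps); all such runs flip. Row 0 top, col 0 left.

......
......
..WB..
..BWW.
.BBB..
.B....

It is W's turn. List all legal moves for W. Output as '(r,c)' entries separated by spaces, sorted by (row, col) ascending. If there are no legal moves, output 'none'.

Answer: (1,2) (1,3) (2,4) (3,1) (5,2) (5,3)

Derivation:
(1,2): flips 1 -> legal
(1,3): flips 1 -> legal
(1,4): no bracket -> illegal
(2,1): no bracket -> illegal
(2,4): flips 1 -> legal
(3,0): no bracket -> illegal
(3,1): flips 1 -> legal
(4,0): no bracket -> illegal
(4,4): no bracket -> illegal
(5,0): no bracket -> illegal
(5,2): flips 3 -> legal
(5,3): flips 1 -> legal
(5,4): no bracket -> illegal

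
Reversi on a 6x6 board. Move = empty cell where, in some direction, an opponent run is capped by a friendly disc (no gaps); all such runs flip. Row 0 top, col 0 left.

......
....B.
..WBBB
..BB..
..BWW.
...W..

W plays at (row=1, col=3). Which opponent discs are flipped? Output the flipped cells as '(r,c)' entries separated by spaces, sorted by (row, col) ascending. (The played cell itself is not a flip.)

Answer: (2,3) (3,3)

Derivation:
Dir NW: first cell '.' (not opp) -> no flip
Dir N: first cell '.' (not opp) -> no flip
Dir NE: first cell '.' (not opp) -> no flip
Dir W: first cell '.' (not opp) -> no flip
Dir E: opp run (1,4), next='.' -> no flip
Dir SW: first cell 'W' (not opp) -> no flip
Dir S: opp run (2,3) (3,3) capped by W -> flip
Dir SE: opp run (2,4), next='.' -> no flip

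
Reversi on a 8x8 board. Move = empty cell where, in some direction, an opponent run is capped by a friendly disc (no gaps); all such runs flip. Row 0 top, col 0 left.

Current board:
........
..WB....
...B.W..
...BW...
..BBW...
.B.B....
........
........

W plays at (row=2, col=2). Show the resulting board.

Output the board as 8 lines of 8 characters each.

Place W at (2,2); scan 8 dirs for brackets.
Dir NW: first cell '.' (not opp) -> no flip
Dir N: first cell 'W' (not opp) -> no flip
Dir NE: opp run (1,3), next='.' -> no flip
Dir W: first cell '.' (not opp) -> no flip
Dir E: opp run (2,3), next='.' -> no flip
Dir SW: first cell '.' (not opp) -> no flip
Dir S: first cell '.' (not opp) -> no flip
Dir SE: opp run (3,3) capped by W -> flip
All flips: (3,3)

Answer: ........
..WB....
..WB.W..
...WW...
..BBW...
.B.B....
........
........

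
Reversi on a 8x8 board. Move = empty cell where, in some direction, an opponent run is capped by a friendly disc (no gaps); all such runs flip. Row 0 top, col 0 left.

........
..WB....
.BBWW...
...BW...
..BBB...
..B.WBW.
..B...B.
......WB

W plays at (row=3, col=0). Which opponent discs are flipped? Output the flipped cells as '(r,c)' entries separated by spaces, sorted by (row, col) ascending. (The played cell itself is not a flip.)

Dir NW: edge -> no flip
Dir N: first cell '.' (not opp) -> no flip
Dir NE: opp run (2,1) capped by W -> flip
Dir W: edge -> no flip
Dir E: first cell '.' (not opp) -> no flip
Dir SW: edge -> no flip
Dir S: first cell '.' (not opp) -> no flip
Dir SE: first cell '.' (not opp) -> no flip

Answer: (2,1)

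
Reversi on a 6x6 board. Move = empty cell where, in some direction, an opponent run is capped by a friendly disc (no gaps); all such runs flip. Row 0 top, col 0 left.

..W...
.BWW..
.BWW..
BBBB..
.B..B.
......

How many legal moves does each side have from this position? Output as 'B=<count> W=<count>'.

-- B to move --
(0,1): no bracket -> illegal
(0,3): flips 3 -> legal
(0,4): flips 2 -> legal
(1,4): flips 3 -> legal
(2,4): flips 2 -> legal
(3,4): no bracket -> illegal
B mobility = 4
-- W to move --
(0,0): flips 1 -> legal
(0,1): no bracket -> illegal
(1,0): flips 1 -> legal
(2,0): flips 2 -> legal
(2,4): no bracket -> illegal
(3,4): no bracket -> illegal
(3,5): no bracket -> illegal
(4,0): flips 1 -> legal
(4,2): flips 1 -> legal
(4,3): flips 1 -> legal
(4,5): no bracket -> illegal
(5,0): flips 2 -> legal
(5,1): no bracket -> illegal
(5,2): no bracket -> illegal
(5,3): no bracket -> illegal
(5,4): no bracket -> illegal
(5,5): flips 2 -> legal
W mobility = 8

Answer: B=4 W=8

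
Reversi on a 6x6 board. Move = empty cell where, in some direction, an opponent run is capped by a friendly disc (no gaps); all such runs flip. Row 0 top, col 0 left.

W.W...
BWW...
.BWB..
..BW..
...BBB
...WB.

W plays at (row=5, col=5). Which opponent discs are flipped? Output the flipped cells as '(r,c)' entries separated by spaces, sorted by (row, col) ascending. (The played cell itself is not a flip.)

Dir NW: opp run (4,4) capped by W -> flip
Dir N: opp run (4,5), next='.' -> no flip
Dir NE: edge -> no flip
Dir W: opp run (5,4) capped by W -> flip
Dir E: edge -> no flip
Dir SW: edge -> no flip
Dir S: edge -> no flip
Dir SE: edge -> no flip

Answer: (4,4) (5,4)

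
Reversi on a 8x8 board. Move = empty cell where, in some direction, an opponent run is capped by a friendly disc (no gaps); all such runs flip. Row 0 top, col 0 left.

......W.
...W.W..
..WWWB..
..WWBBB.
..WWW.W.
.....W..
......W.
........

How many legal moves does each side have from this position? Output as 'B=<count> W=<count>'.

Answer: B=11 W=4

Derivation:
-- B to move --
(0,2): flips 2 -> legal
(0,3): no bracket -> illegal
(0,4): no bracket -> illegal
(0,5): flips 1 -> legal
(0,7): no bracket -> illegal
(1,1): no bracket -> illegal
(1,2): flips 1 -> legal
(1,4): flips 1 -> legal
(1,6): no bracket -> illegal
(1,7): no bracket -> illegal
(2,1): flips 3 -> legal
(2,6): no bracket -> illegal
(3,1): flips 2 -> legal
(3,7): no bracket -> illegal
(4,1): no bracket -> illegal
(4,5): no bracket -> illegal
(4,7): no bracket -> illegal
(5,1): no bracket -> illegal
(5,2): flips 1 -> legal
(5,3): flips 1 -> legal
(5,4): flips 1 -> legal
(5,6): flips 1 -> legal
(5,7): flips 1 -> legal
(6,4): no bracket -> illegal
(6,5): no bracket -> illegal
(6,7): no bracket -> illegal
(7,5): no bracket -> illegal
(7,6): no bracket -> illegal
(7,7): no bracket -> illegal
B mobility = 11
-- W to move --
(1,4): no bracket -> illegal
(1,6): flips 2 -> legal
(2,6): flips 3 -> legal
(2,7): no bracket -> illegal
(3,7): flips 3 -> legal
(4,5): flips 3 -> legal
(4,7): no bracket -> illegal
W mobility = 4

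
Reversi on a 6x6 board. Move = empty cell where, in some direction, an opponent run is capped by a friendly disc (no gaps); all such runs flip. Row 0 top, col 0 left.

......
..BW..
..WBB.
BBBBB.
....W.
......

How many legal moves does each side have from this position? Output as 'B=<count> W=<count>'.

Answer: B=8 W=8

Derivation:
-- B to move --
(0,2): flips 1 -> legal
(0,3): flips 1 -> legal
(0,4): flips 2 -> legal
(1,1): flips 1 -> legal
(1,4): flips 1 -> legal
(2,1): flips 1 -> legal
(3,5): no bracket -> illegal
(4,3): no bracket -> illegal
(4,5): no bracket -> illegal
(5,3): no bracket -> illegal
(5,4): flips 1 -> legal
(5,5): flips 1 -> legal
B mobility = 8
-- W to move --
(0,1): no bracket -> illegal
(0,2): flips 1 -> legal
(0,3): no bracket -> illegal
(1,1): flips 1 -> legal
(1,4): flips 2 -> legal
(1,5): no bracket -> illegal
(2,0): no bracket -> illegal
(2,1): no bracket -> illegal
(2,5): flips 2 -> legal
(3,5): flips 1 -> legal
(4,0): flips 1 -> legal
(4,1): no bracket -> illegal
(4,2): flips 1 -> legal
(4,3): flips 2 -> legal
(4,5): no bracket -> illegal
W mobility = 8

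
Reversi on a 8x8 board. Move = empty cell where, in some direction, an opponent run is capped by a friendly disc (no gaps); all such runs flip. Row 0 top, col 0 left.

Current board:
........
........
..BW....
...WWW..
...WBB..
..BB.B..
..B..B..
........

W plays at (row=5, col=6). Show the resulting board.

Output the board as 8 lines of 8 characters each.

Place W at (5,6); scan 8 dirs for brackets.
Dir NW: opp run (4,5) capped by W -> flip
Dir N: first cell '.' (not opp) -> no flip
Dir NE: first cell '.' (not opp) -> no flip
Dir W: opp run (5,5), next='.' -> no flip
Dir E: first cell '.' (not opp) -> no flip
Dir SW: opp run (6,5), next='.' -> no flip
Dir S: first cell '.' (not opp) -> no flip
Dir SE: first cell '.' (not opp) -> no flip
All flips: (4,5)

Answer: ........
........
..BW....
...WWW..
...WBW..
..BB.BW.
..B..B..
........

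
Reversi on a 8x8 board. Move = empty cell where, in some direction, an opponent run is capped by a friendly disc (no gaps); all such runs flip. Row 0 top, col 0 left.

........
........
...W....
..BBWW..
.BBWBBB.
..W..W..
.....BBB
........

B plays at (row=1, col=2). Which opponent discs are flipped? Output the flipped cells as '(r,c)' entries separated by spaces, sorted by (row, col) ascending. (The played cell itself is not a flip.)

Dir NW: first cell '.' (not opp) -> no flip
Dir N: first cell '.' (not opp) -> no flip
Dir NE: first cell '.' (not opp) -> no flip
Dir W: first cell '.' (not opp) -> no flip
Dir E: first cell '.' (not opp) -> no flip
Dir SW: first cell '.' (not opp) -> no flip
Dir S: first cell '.' (not opp) -> no flip
Dir SE: opp run (2,3) (3,4) capped by B -> flip

Answer: (2,3) (3,4)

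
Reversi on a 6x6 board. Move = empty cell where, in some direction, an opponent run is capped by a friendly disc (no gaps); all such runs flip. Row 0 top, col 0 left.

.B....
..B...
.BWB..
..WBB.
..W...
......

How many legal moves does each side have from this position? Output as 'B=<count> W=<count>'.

-- B to move --
(1,1): flips 1 -> legal
(1,3): no bracket -> illegal
(3,1): flips 1 -> legal
(4,1): flips 1 -> legal
(4,3): flips 1 -> legal
(5,1): flips 1 -> legal
(5,2): flips 3 -> legal
(5,3): no bracket -> illegal
B mobility = 6
-- W to move --
(0,0): no bracket -> illegal
(0,2): flips 1 -> legal
(0,3): no bracket -> illegal
(1,0): flips 1 -> legal
(1,1): no bracket -> illegal
(1,3): no bracket -> illegal
(1,4): flips 1 -> legal
(2,0): flips 1 -> legal
(2,4): flips 2 -> legal
(2,5): no bracket -> illegal
(3,0): no bracket -> illegal
(3,1): no bracket -> illegal
(3,5): flips 2 -> legal
(4,3): no bracket -> illegal
(4,4): flips 1 -> legal
(4,5): no bracket -> illegal
W mobility = 7

Answer: B=6 W=7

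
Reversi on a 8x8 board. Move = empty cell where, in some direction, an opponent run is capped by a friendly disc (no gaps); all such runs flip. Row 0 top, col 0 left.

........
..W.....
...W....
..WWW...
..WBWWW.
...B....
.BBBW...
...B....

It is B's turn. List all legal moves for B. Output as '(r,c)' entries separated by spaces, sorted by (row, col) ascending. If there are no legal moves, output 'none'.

(0,1): no bracket -> illegal
(0,2): no bracket -> illegal
(0,3): no bracket -> illegal
(1,1): no bracket -> illegal
(1,3): flips 2 -> legal
(1,4): no bracket -> illegal
(2,1): flips 1 -> legal
(2,2): no bracket -> illegal
(2,4): no bracket -> illegal
(2,5): flips 1 -> legal
(3,1): flips 1 -> legal
(3,5): flips 1 -> legal
(3,6): no bracket -> illegal
(3,7): no bracket -> illegal
(4,1): flips 1 -> legal
(4,7): flips 3 -> legal
(5,1): no bracket -> illegal
(5,2): no bracket -> illegal
(5,4): no bracket -> illegal
(5,5): flips 1 -> legal
(5,6): no bracket -> illegal
(5,7): no bracket -> illegal
(6,5): flips 1 -> legal
(7,4): no bracket -> illegal
(7,5): flips 1 -> legal

Answer: (1,3) (2,1) (2,5) (3,1) (3,5) (4,1) (4,7) (5,5) (6,5) (7,5)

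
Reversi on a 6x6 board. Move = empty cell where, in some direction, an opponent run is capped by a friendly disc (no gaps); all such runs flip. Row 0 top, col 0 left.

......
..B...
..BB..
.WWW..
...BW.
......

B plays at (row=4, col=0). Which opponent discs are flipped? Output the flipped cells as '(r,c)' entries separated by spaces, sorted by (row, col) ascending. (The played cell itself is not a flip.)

Dir NW: edge -> no flip
Dir N: first cell '.' (not opp) -> no flip
Dir NE: opp run (3,1) capped by B -> flip
Dir W: edge -> no flip
Dir E: first cell '.' (not opp) -> no flip
Dir SW: edge -> no flip
Dir S: first cell '.' (not opp) -> no flip
Dir SE: first cell '.' (not opp) -> no flip

Answer: (3,1)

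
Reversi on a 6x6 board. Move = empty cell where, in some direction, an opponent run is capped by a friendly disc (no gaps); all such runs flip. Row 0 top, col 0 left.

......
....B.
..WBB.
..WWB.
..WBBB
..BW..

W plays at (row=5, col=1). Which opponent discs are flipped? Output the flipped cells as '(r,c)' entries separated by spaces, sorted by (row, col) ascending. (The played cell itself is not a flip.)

Dir NW: first cell '.' (not opp) -> no flip
Dir N: first cell '.' (not opp) -> no flip
Dir NE: first cell 'W' (not opp) -> no flip
Dir W: first cell '.' (not opp) -> no flip
Dir E: opp run (5,2) capped by W -> flip
Dir SW: edge -> no flip
Dir S: edge -> no flip
Dir SE: edge -> no flip

Answer: (5,2)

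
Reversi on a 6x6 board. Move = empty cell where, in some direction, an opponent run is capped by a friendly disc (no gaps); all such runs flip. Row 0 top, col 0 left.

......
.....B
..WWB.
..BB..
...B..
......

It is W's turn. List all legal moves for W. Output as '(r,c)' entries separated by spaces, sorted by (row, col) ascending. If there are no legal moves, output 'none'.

(0,4): no bracket -> illegal
(0,5): no bracket -> illegal
(1,3): no bracket -> illegal
(1,4): no bracket -> illegal
(2,1): no bracket -> illegal
(2,5): flips 1 -> legal
(3,1): no bracket -> illegal
(3,4): no bracket -> illegal
(3,5): no bracket -> illegal
(4,1): flips 1 -> legal
(4,2): flips 1 -> legal
(4,4): flips 1 -> legal
(5,2): no bracket -> illegal
(5,3): flips 2 -> legal
(5,4): no bracket -> illegal

Answer: (2,5) (4,1) (4,2) (4,4) (5,3)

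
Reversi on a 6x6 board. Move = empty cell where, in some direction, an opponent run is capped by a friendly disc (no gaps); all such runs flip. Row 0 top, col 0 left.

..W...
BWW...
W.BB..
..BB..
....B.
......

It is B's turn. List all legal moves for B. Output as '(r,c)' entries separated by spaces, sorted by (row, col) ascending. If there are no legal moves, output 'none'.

Answer: (0,0) (0,1) (1,3) (3,0)

Derivation:
(0,0): flips 1 -> legal
(0,1): flips 1 -> legal
(0,3): no bracket -> illegal
(1,3): flips 2 -> legal
(2,1): no bracket -> illegal
(3,0): flips 1 -> legal
(3,1): no bracket -> illegal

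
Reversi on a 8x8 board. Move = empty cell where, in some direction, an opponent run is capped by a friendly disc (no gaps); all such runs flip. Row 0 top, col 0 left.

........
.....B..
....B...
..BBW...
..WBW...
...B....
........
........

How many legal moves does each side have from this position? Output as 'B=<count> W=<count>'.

-- B to move --
(2,3): no bracket -> illegal
(2,5): flips 1 -> legal
(3,1): flips 1 -> legal
(3,5): flips 2 -> legal
(4,1): flips 1 -> legal
(4,5): flips 1 -> legal
(5,1): flips 1 -> legal
(5,2): flips 1 -> legal
(5,4): flips 2 -> legal
(5,5): flips 1 -> legal
B mobility = 9
-- W to move --
(0,4): no bracket -> illegal
(0,5): no bracket -> illegal
(0,6): flips 3 -> legal
(1,3): no bracket -> illegal
(1,4): flips 1 -> legal
(1,6): no bracket -> illegal
(2,1): no bracket -> illegal
(2,2): flips 2 -> legal
(2,3): no bracket -> illegal
(2,5): no bracket -> illegal
(2,6): no bracket -> illegal
(3,1): flips 2 -> legal
(3,5): no bracket -> illegal
(4,1): no bracket -> illegal
(5,2): flips 1 -> legal
(5,4): no bracket -> illegal
(6,2): flips 1 -> legal
(6,3): no bracket -> illegal
(6,4): flips 1 -> legal
W mobility = 7

Answer: B=9 W=7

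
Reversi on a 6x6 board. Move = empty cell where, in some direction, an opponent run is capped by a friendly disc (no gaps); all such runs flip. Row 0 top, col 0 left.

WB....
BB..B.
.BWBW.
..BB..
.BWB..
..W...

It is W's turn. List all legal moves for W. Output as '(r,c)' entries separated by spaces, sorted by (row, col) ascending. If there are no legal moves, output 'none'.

(0,2): flips 1 -> legal
(0,3): no bracket -> illegal
(0,4): flips 1 -> legal
(0,5): no bracket -> illegal
(1,2): no bracket -> illegal
(1,3): no bracket -> illegal
(1,5): no bracket -> illegal
(2,0): flips 2 -> legal
(2,5): no bracket -> illegal
(3,0): flips 1 -> legal
(3,1): no bracket -> illegal
(3,4): flips 1 -> legal
(4,0): flips 1 -> legal
(4,4): flips 2 -> legal
(5,0): no bracket -> illegal
(5,1): no bracket -> illegal
(5,3): no bracket -> illegal
(5,4): no bracket -> illegal

Answer: (0,2) (0,4) (2,0) (3,0) (3,4) (4,0) (4,4)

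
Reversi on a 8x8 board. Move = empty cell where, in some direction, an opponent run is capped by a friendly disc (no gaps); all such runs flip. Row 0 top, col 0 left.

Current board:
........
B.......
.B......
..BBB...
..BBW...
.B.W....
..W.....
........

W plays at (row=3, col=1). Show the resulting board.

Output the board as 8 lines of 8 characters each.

Answer: ........
B.......
.B......
.WBBB...
..WBW...
.B.W....
..W.....
........

Derivation:
Place W at (3,1); scan 8 dirs for brackets.
Dir NW: first cell '.' (not opp) -> no flip
Dir N: opp run (2,1), next='.' -> no flip
Dir NE: first cell '.' (not opp) -> no flip
Dir W: first cell '.' (not opp) -> no flip
Dir E: opp run (3,2) (3,3) (3,4), next='.' -> no flip
Dir SW: first cell '.' (not opp) -> no flip
Dir S: first cell '.' (not opp) -> no flip
Dir SE: opp run (4,2) capped by W -> flip
All flips: (4,2)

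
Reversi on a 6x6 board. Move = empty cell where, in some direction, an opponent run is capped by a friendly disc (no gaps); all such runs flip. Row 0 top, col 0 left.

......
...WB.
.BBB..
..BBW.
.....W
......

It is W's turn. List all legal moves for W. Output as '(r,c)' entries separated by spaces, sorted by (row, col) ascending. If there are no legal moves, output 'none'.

(0,3): no bracket -> illegal
(0,4): no bracket -> illegal
(0,5): no bracket -> illegal
(1,0): no bracket -> illegal
(1,1): no bracket -> illegal
(1,2): flips 1 -> legal
(1,5): flips 1 -> legal
(2,0): no bracket -> illegal
(2,4): no bracket -> illegal
(2,5): no bracket -> illegal
(3,0): no bracket -> illegal
(3,1): flips 3 -> legal
(4,1): no bracket -> illegal
(4,2): no bracket -> illegal
(4,3): flips 2 -> legal
(4,4): no bracket -> illegal

Answer: (1,2) (1,5) (3,1) (4,3)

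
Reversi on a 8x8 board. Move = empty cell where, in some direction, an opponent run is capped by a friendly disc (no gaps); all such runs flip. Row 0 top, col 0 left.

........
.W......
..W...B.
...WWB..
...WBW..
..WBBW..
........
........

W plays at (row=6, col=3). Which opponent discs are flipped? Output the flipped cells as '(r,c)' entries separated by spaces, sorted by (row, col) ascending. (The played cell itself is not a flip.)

Dir NW: first cell 'W' (not opp) -> no flip
Dir N: opp run (5,3) capped by W -> flip
Dir NE: opp run (5,4) capped by W -> flip
Dir W: first cell '.' (not opp) -> no flip
Dir E: first cell '.' (not opp) -> no flip
Dir SW: first cell '.' (not opp) -> no flip
Dir S: first cell '.' (not opp) -> no flip
Dir SE: first cell '.' (not opp) -> no flip

Answer: (5,3) (5,4)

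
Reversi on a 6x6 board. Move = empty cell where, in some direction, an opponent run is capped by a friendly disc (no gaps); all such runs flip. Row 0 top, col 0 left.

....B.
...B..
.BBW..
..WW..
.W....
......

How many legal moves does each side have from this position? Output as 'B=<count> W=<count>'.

Answer: B=4 W=5

Derivation:
-- B to move --
(1,2): no bracket -> illegal
(1,4): no bracket -> illegal
(2,4): flips 1 -> legal
(3,0): no bracket -> illegal
(3,1): no bracket -> illegal
(3,4): no bracket -> illegal
(4,0): no bracket -> illegal
(4,2): flips 1 -> legal
(4,3): flips 3 -> legal
(4,4): flips 1 -> legal
(5,0): no bracket -> illegal
(5,1): no bracket -> illegal
(5,2): no bracket -> illegal
B mobility = 4
-- W to move --
(0,2): no bracket -> illegal
(0,3): flips 1 -> legal
(0,5): no bracket -> illegal
(1,0): flips 1 -> legal
(1,1): flips 1 -> legal
(1,2): flips 1 -> legal
(1,4): no bracket -> illegal
(1,5): no bracket -> illegal
(2,0): flips 2 -> legal
(2,4): no bracket -> illegal
(3,0): no bracket -> illegal
(3,1): no bracket -> illegal
W mobility = 5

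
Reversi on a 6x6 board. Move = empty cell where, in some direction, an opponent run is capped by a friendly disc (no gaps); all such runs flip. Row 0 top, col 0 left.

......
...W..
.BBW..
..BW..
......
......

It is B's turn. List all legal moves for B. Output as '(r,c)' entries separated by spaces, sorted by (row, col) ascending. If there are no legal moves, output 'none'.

(0,2): no bracket -> illegal
(0,3): no bracket -> illegal
(0,4): flips 1 -> legal
(1,2): no bracket -> illegal
(1,4): flips 1 -> legal
(2,4): flips 1 -> legal
(3,4): flips 1 -> legal
(4,2): no bracket -> illegal
(4,3): no bracket -> illegal
(4,4): flips 1 -> legal

Answer: (0,4) (1,4) (2,4) (3,4) (4,4)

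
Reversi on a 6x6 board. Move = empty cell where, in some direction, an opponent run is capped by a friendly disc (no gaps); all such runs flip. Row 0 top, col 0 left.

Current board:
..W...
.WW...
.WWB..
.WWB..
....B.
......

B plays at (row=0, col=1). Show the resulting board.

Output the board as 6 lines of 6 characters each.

Place B at (0,1); scan 8 dirs for brackets.
Dir NW: edge -> no flip
Dir N: edge -> no flip
Dir NE: edge -> no flip
Dir W: first cell '.' (not opp) -> no flip
Dir E: opp run (0,2), next='.' -> no flip
Dir SW: first cell '.' (not opp) -> no flip
Dir S: opp run (1,1) (2,1) (3,1), next='.' -> no flip
Dir SE: opp run (1,2) capped by B -> flip
All flips: (1,2)

Answer: .BW...
.WB...
.WWB..
.WWB..
....B.
......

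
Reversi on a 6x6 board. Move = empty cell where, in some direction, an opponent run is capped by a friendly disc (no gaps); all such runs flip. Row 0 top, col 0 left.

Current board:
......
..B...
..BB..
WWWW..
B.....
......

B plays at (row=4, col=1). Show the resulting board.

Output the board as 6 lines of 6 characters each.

Place B at (4,1); scan 8 dirs for brackets.
Dir NW: opp run (3,0), next=edge -> no flip
Dir N: opp run (3,1), next='.' -> no flip
Dir NE: opp run (3,2) capped by B -> flip
Dir W: first cell 'B' (not opp) -> no flip
Dir E: first cell '.' (not opp) -> no flip
Dir SW: first cell '.' (not opp) -> no flip
Dir S: first cell '.' (not opp) -> no flip
Dir SE: first cell '.' (not opp) -> no flip
All flips: (3,2)

Answer: ......
..B...
..BB..
WWBW..
BB....
......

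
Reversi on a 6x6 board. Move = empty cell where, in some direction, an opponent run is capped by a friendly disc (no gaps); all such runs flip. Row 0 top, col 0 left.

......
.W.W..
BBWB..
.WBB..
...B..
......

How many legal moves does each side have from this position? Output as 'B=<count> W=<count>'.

Answer: B=8 W=5

Derivation:
-- B to move --
(0,0): flips 2 -> legal
(0,1): flips 1 -> legal
(0,2): flips 1 -> legal
(0,3): flips 1 -> legal
(0,4): no bracket -> illegal
(1,0): no bracket -> illegal
(1,2): flips 1 -> legal
(1,4): no bracket -> illegal
(2,4): no bracket -> illegal
(3,0): flips 1 -> legal
(4,0): no bracket -> illegal
(4,1): flips 1 -> legal
(4,2): flips 1 -> legal
B mobility = 8
-- W to move --
(1,0): no bracket -> illegal
(1,2): no bracket -> illegal
(1,4): no bracket -> illegal
(2,4): flips 1 -> legal
(3,0): no bracket -> illegal
(3,4): flips 2 -> legal
(4,1): no bracket -> illegal
(4,2): flips 1 -> legal
(4,4): flips 1 -> legal
(5,2): no bracket -> illegal
(5,3): flips 3 -> legal
(5,4): no bracket -> illegal
W mobility = 5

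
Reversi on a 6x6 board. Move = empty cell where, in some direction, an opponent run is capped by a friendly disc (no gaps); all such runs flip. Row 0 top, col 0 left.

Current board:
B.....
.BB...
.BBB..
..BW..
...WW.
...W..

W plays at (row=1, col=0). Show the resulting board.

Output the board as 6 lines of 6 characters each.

Place W at (1,0); scan 8 dirs for brackets.
Dir NW: edge -> no flip
Dir N: opp run (0,0), next=edge -> no flip
Dir NE: first cell '.' (not opp) -> no flip
Dir W: edge -> no flip
Dir E: opp run (1,1) (1,2), next='.' -> no flip
Dir SW: edge -> no flip
Dir S: first cell '.' (not opp) -> no flip
Dir SE: opp run (2,1) (3,2) capped by W -> flip
All flips: (2,1) (3,2)

Answer: B.....
WBB...
.WBB..
..WW..
...WW.
...W..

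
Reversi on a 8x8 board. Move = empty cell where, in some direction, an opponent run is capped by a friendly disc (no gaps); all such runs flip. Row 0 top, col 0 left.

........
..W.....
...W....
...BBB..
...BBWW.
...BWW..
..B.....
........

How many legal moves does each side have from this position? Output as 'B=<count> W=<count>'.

Answer: B=8 W=7

Derivation:
-- B to move --
(0,1): flips 2 -> legal
(0,2): no bracket -> illegal
(0,3): no bracket -> illegal
(1,1): no bracket -> illegal
(1,3): flips 1 -> legal
(1,4): no bracket -> illegal
(2,1): no bracket -> illegal
(2,2): no bracket -> illegal
(2,4): no bracket -> illegal
(3,2): no bracket -> illegal
(3,6): no bracket -> illegal
(3,7): no bracket -> illegal
(4,7): flips 2 -> legal
(5,6): flips 3 -> legal
(5,7): flips 1 -> legal
(6,3): no bracket -> illegal
(6,4): flips 1 -> legal
(6,5): flips 3 -> legal
(6,6): flips 1 -> legal
B mobility = 8
-- W to move --
(2,2): flips 2 -> legal
(2,4): flips 3 -> legal
(2,5): flips 1 -> legal
(2,6): no bracket -> illegal
(3,2): flips 1 -> legal
(3,6): no bracket -> illegal
(4,2): flips 2 -> legal
(5,1): no bracket -> illegal
(5,2): flips 1 -> legal
(6,1): no bracket -> illegal
(6,3): flips 3 -> legal
(6,4): no bracket -> illegal
(7,1): no bracket -> illegal
(7,2): no bracket -> illegal
(7,3): no bracket -> illegal
W mobility = 7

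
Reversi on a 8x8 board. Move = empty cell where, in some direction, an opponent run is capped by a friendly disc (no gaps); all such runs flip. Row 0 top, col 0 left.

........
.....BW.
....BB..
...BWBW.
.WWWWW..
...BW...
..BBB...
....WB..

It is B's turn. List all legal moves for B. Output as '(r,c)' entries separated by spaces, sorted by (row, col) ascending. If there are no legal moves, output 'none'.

(0,5): no bracket -> illegal
(0,6): no bracket -> illegal
(0,7): flips 1 -> legal
(1,7): flips 1 -> legal
(2,3): no bracket -> illegal
(2,6): no bracket -> illegal
(2,7): flips 3 -> legal
(3,0): no bracket -> illegal
(3,1): flips 1 -> legal
(3,2): no bracket -> illegal
(3,7): flips 1 -> legal
(4,0): no bracket -> illegal
(4,6): no bracket -> illegal
(4,7): flips 1 -> legal
(5,0): no bracket -> illegal
(5,1): flips 1 -> legal
(5,2): flips 2 -> legal
(5,5): flips 3 -> legal
(5,6): no bracket -> illegal
(6,5): no bracket -> illegal
(7,3): flips 1 -> legal

Answer: (0,7) (1,7) (2,7) (3,1) (3,7) (4,7) (5,1) (5,2) (5,5) (7,3)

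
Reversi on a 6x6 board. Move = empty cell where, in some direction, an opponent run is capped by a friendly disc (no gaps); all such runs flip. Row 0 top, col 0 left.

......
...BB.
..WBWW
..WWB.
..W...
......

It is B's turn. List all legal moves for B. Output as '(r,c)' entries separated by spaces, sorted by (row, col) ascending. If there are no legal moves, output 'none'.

(1,1): no bracket -> illegal
(1,2): no bracket -> illegal
(1,5): no bracket -> illegal
(2,1): flips 1 -> legal
(3,1): flips 3 -> legal
(3,5): flips 1 -> legal
(4,1): flips 1 -> legal
(4,3): flips 1 -> legal
(4,4): no bracket -> illegal
(5,1): no bracket -> illegal
(5,2): no bracket -> illegal
(5,3): no bracket -> illegal

Answer: (2,1) (3,1) (3,5) (4,1) (4,3)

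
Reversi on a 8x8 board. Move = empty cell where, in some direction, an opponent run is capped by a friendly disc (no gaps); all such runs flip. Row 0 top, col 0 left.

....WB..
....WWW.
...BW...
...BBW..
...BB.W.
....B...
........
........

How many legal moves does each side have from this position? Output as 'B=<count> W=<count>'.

-- B to move --
(0,3): flips 1 -> legal
(0,6): flips 2 -> legal
(0,7): no bracket -> illegal
(1,3): no bracket -> illegal
(1,7): no bracket -> illegal
(2,5): flips 2 -> legal
(2,6): flips 1 -> legal
(2,7): flips 1 -> legal
(3,6): flips 1 -> legal
(3,7): no bracket -> illegal
(4,5): no bracket -> illegal
(4,7): no bracket -> illegal
(5,5): no bracket -> illegal
(5,6): no bracket -> illegal
(5,7): no bracket -> illegal
B mobility = 6
-- W to move --
(0,6): flips 1 -> legal
(1,2): no bracket -> illegal
(1,3): no bracket -> illegal
(2,2): flips 1 -> legal
(2,5): no bracket -> illegal
(3,2): flips 3 -> legal
(4,2): flips 1 -> legal
(4,5): no bracket -> illegal
(5,2): no bracket -> illegal
(5,3): flips 1 -> legal
(5,5): no bracket -> illegal
(6,3): no bracket -> illegal
(6,4): flips 3 -> legal
(6,5): no bracket -> illegal
W mobility = 6

Answer: B=6 W=6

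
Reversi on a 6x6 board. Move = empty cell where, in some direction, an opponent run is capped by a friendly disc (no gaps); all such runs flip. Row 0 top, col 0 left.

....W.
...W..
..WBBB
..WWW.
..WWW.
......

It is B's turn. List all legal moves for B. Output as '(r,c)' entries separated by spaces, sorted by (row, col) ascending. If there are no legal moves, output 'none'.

(0,2): flips 1 -> legal
(0,3): flips 1 -> legal
(0,5): no bracket -> illegal
(1,1): no bracket -> illegal
(1,2): no bracket -> illegal
(1,4): no bracket -> illegal
(1,5): no bracket -> illegal
(2,1): flips 1 -> legal
(3,1): no bracket -> illegal
(3,5): no bracket -> illegal
(4,1): flips 1 -> legal
(4,5): flips 1 -> legal
(5,1): flips 2 -> legal
(5,2): flips 2 -> legal
(5,3): flips 2 -> legal
(5,4): flips 2 -> legal
(5,5): no bracket -> illegal

Answer: (0,2) (0,3) (2,1) (4,1) (4,5) (5,1) (5,2) (5,3) (5,4)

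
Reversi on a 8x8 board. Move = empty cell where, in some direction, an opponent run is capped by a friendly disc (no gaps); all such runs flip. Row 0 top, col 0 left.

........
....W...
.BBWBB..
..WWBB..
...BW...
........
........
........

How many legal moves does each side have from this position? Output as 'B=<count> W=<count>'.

Answer: B=10 W=11

Derivation:
-- B to move --
(0,3): flips 1 -> legal
(0,4): flips 1 -> legal
(0,5): no bracket -> illegal
(1,2): flips 1 -> legal
(1,3): flips 2 -> legal
(1,5): no bracket -> illegal
(3,1): flips 2 -> legal
(4,1): no bracket -> illegal
(4,2): flips 2 -> legal
(4,5): flips 1 -> legal
(5,3): flips 1 -> legal
(5,4): flips 1 -> legal
(5,5): flips 2 -> legal
B mobility = 10
-- W to move --
(1,0): flips 1 -> legal
(1,1): flips 1 -> legal
(1,2): flips 1 -> legal
(1,3): no bracket -> illegal
(1,5): flips 1 -> legal
(1,6): no bracket -> illegal
(2,0): flips 2 -> legal
(2,6): flips 3 -> legal
(3,0): no bracket -> illegal
(3,1): no bracket -> illegal
(3,6): flips 3 -> legal
(4,2): flips 1 -> legal
(4,5): flips 1 -> legal
(4,6): no bracket -> illegal
(5,2): no bracket -> illegal
(5,3): flips 1 -> legal
(5,4): flips 1 -> legal
W mobility = 11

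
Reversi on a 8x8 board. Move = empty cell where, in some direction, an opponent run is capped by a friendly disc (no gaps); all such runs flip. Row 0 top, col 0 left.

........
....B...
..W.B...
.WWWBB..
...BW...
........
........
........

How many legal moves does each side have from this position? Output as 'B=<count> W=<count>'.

Answer: B=7 W=7

Derivation:
-- B to move --
(1,1): no bracket -> illegal
(1,2): no bracket -> illegal
(1,3): no bracket -> illegal
(2,0): no bracket -> illegal
(2,1): flips 1 -> legal
(2,3): flips 1 -> legal
(3,0): flips 3 -> legal
(4,0): no bracket -> illegal
(4,1): no bracket -> illegal
(4,2): flips 1 -> legal
(4,5): flips 1 -> legal
(5,3): flips 1 -> legal
(5,4): flips 1 -> legal
(5,5): no bracket -> illegal
B mobility = 7
-- W to move --
(0,3): no bracket -> illegal
(0,4): flips 3 -> legal
(0,5): no bracket -> illegal
(1,3): no bracket -> illegal
(1,5): flips 1 -> legal
(2,3): no bracket -> illegal
(2,5): no bracket -> illegal
(2,6): flips 1 -> legal
(3,6): flips 2 -> legal
(4,2): flips 1 -> legal
(4,5): no bracket -> illegal
(4,6): no bracket -> illegal
(5,2): no bracket -> illegal
(5,3): flips 1 -> legal
(5,4): flips 1 -> legal
W mobility = 7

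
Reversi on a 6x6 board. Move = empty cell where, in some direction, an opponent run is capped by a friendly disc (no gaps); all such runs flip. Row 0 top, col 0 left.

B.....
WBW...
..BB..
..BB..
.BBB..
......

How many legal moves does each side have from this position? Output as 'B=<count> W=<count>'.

-- B to move --
(0,1): flips 1 -> legal
(0,2): flips 1 -> legal
(0,3): no bracket -> illegal
(1,3): flips 1 -> legal
(2,0): flips 1 -> legal
(2,1): no bracket -> illegal
B mobility = 4
-- W to move --
(0,1): no bracket -> illegal
(0,2): no bracket -> illegal
(1,3): no bracket -> illegal
(1,4): no bracket -> illegal
(2,0): no bracket -> illegal
(2,1): no bracket -> illegal
(2,4): no bracket -> illegal
(3,0): no bracket -> illegal
(3,1): no bracket -> illegal
(3,4): flips 1 -> legal
(4,0): no bracket -> illegal
(4,4): no bracket -> illegal
(5,0): no bracket -> illegal
(5,1): no bracket -> illegal
(5,2): flips 3 -> legal
(5,3): no bracket -> illegal
(5,4): no bracket -> illegal
W mobility = 2

Answer: B=4 W=2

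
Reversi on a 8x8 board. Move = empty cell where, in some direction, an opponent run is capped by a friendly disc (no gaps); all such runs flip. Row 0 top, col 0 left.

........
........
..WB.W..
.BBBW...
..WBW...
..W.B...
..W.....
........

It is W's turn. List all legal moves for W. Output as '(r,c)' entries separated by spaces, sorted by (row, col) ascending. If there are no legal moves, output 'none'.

Answer: (1,2) (2,0) (2,4) (3,0) (4,0) (6,4)

Derivation:
(1,2): flips 1 -> legal
(1,3): no bracket -> illegal
(1,4): no bracket -> illegal
(2,0): flips 1 -> legal
(2,1): no bracket -> illegal
(2,4): flips 2 -> legal
(3,0): flips 3 -> legal
(4,0): flips 1 -> legal
(4,1): no bracket -> illegal
(4,5): no bracket -> illegal
(5,3): no bracket -> illegal
(5,5): no bracket -> illegal
(6,3): no bracket -> illegal
(6,4): flips 1 -> legal
(6,5): no bracket -> illegal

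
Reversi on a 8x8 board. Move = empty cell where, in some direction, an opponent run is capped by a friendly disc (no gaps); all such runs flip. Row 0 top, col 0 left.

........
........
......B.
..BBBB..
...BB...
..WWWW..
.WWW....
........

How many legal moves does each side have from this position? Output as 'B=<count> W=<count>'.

Answer: B=6 W=6

Derivation:
-- B to move --
(4,1): no bracket -> illegal
(4,2): no bracket -> illegal
(4,5): no bracket -> illegal
(4,6): no bracket -> illegal
(5,0): no bracket -> illegal
(5,1): no bracket -> illegal
(5,6): no bracket -> illegal
(6,0): no bracket -> illegal
(6,4): flips 1 -> legal
(6,5): flips 1 -> legal
(6,6): flips 1 -> legal
(7,0): flips 2 -> legal
(7,1): flips 2 -> legal
(7,2): no bracket -> illegal
(7,3): flips 2 -> legal
(7,4): no bracket -> illegal
B mobility = 6
-- W to move --
(1,5): no bracket -> illegal
(1,6): no bracket -> illegal
(1,7): flips 3 -> legal
(2,1): flips 2 -> legal
(2,2): flips 2 -> legal
(2,3): flips 2 -> legal
(2,4): flips 2 -> legal
(2,5): flips 2 -> legal
(2,7): no bracket -> illegal
(3,1): no bracket -> illegal
(3,6): no bracket -> illegal
(3,7): no bracket -> illegal
(4,1): no bracket -> illegal
(4,2): no bracket -> illegal
(4,5): no bracket -> illegal
(4,6): no bracket -> illegal
W mobility = 6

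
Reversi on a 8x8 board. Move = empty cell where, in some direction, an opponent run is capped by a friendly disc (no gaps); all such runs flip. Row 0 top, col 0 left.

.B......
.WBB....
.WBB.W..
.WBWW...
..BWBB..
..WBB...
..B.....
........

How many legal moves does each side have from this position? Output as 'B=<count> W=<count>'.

Answer: B=9 W=14

Derivation:
-- B to move --
(0,0): flips 1 -> legal
(0,2): no bracket -> illegal
(1,0): flips 2 -> legal
(1,4): no bracket -> illegal
(1,5): no bracket -> illegal
(1,6): no bracket -> illegal
(2,0): flips 2 -> legal
(2,4): flips 2 -> legal
(2,6): no bracket -> illegal
(3,0): flips 2 -> legal
(3,5): flips 2 -> legal
(3,6): no bracket -> illegal
(4,0): flips 1 -> legal
(4,1): flips 3 -> legal
(5,1): flips 1 -> legal
(6,1): no bracket -> illegal
(6,3): no bracket -> illegal
B mobility = 9
-- W to move --
(0,0): no bracket -> illegal
(0,2): flips 4 -> legal
(0,3): flips 3 -> legal
(0,4): flips 2 -> legal
(1,0): no bracket -> illegal
(1,4): flips 2 -> legal
(2,4): flips 2 -> legal
(3,5): no bracket -> illegal
(3,6): no bracket -> illegal
(4,1): flips 1 -> legal
(4,6): flips 2 -> legal
(5,1): flips 1 -> legal
(5,5): flips 3 -> legal
(5,6): flips 1 -> legal
(6,1): no bracket -> illegal
(6,3): flips 1 -> legal
(6,4): flips 4 -> legal
(6,5): flips 1 -> legal
(7,1): no bracket -> illegal
(7,2): flips 1 -> legal
(7,3): no bracket -> illegal
W mobility = 14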